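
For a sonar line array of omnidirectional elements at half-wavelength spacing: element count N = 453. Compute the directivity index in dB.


DI = 10*log10(453) = 26.56

26.56 dB


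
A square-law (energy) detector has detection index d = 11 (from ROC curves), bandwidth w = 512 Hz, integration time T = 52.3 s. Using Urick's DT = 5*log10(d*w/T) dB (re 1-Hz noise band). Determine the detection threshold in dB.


DT = 5*log10(d*w/T) = 5*log10(11 * 512 / 52.3) = 5*log10(107.69) = 10.16

10.16 dB


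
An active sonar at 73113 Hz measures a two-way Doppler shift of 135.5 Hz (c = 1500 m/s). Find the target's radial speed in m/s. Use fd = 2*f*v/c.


From fd = 2*f*v/c, v = c*fd/(2*f) = 1500 * 135.5 / (2*73113) = 1.39

1.39 m/s


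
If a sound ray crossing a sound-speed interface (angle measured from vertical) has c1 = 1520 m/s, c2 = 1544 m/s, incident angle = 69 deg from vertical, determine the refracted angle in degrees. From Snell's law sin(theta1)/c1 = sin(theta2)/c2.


sin(theta2) = (c2/c1)*sin(theta1) = (1544/1520)*sin(69 deg) = 0.94832
theta2 = arcsin(0.94832) = 71.5

71.5 deg


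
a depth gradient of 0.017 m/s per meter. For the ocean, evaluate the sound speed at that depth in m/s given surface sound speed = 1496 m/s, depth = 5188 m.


c = 1496 + 0.017 * 5188 = 1584.196

1584.196 m/s


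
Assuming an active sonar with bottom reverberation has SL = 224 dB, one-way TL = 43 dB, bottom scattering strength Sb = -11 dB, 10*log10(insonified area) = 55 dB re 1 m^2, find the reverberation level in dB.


RL = SL - 2*TL + Sb + 10*log10(A) = 224 - 2*43 + (-11) + 55 = 182

182 dB


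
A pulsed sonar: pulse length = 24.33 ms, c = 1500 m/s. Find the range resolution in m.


dR = c*tau/2 = 1500 * 24.33e-3 / 2 = 18.2475

18.2475 m


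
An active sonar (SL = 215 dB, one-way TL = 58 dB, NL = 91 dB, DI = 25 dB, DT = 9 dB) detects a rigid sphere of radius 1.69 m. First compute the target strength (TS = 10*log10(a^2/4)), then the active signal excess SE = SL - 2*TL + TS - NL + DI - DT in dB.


Step 1: TS = 10*log10(1.69^2/4) = -1.46 dB
Step 2: SE = SL - 2*TL + TS - NL + DI - DT = 215 - 2*58 + (-1.46) - 91 + 25 - 9 = 22.54

22.54 dB


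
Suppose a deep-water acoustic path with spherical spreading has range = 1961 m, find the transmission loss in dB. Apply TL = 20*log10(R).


65.85 dB


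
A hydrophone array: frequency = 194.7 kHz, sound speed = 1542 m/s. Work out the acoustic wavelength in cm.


lambda = c/f = 1542 / 194700 = 0.0079 m = 0.79 cm

0.79 cm


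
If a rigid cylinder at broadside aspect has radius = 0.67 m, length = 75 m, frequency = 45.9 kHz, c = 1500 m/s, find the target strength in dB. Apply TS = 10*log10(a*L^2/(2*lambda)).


47.61 dB


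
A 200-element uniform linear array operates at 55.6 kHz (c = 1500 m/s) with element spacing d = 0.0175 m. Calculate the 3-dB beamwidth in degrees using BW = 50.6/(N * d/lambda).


Step 1: lambda = 1500/55600 = 0.02698 m
Step 2: d/lambda = 0.0175/0.02698 = 0.6486
Step 3: BW = 50.6/(N * d/lambda) = 50.6/(200 * 0.6486) = 0.39

0.39 deg


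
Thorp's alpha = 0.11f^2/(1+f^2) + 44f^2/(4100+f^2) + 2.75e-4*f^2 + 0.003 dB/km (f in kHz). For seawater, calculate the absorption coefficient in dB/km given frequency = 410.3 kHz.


f^2 = 168346.09
alpha = 0.11*168346.09/(1+168346.09) + 44*168346.09/(4100+168346.09) + 2.75e-4*168346.09 + 0.003 = 89.362

89.362 dB/km


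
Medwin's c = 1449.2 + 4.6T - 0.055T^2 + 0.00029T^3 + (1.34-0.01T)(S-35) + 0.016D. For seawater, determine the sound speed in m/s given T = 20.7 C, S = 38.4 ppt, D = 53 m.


1528.13 m/s


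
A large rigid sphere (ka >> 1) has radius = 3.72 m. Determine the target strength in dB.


TS = 10*log10(3.72^2 / 4) = 10*log10(3.4596) = 5.39

5.39 dB


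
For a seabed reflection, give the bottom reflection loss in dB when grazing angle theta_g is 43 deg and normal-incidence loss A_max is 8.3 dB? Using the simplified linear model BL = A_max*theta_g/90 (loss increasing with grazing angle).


3.97 dB


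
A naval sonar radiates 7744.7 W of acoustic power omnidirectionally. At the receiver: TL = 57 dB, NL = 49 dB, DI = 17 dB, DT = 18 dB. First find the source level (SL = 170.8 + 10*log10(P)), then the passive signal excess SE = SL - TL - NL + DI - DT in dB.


Step 1: SL = 170.8 + 10*log10(7744.7) = 209.69 dB
Step 2: SE = SL - TL - NL + DI - DT = 209.69 - 57 - 49 + 17 - 18 = 102.69

102.69 dB


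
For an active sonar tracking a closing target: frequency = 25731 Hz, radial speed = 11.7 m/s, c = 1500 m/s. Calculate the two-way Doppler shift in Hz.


401.4 Hz


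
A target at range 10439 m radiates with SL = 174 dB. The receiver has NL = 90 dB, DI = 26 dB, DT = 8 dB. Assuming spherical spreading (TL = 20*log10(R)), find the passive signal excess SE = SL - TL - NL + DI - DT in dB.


Step 1: TL = 20*log10(10439) = 80.37 dB
Step 2: SE = 174 - 80.37 - 90 + 26 - 8 = 21.63

21.63 dB


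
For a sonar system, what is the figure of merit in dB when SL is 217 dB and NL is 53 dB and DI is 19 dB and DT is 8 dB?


FOM = SL - NL + DI - DT = 217 - 53 + 19 - 8 = 175

175 dB


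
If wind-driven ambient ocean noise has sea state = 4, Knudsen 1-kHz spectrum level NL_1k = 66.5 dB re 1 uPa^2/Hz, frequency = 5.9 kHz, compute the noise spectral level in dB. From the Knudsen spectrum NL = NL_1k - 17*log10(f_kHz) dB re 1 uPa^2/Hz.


NL = NL_1k - 17*log10(f_kHz) = 66.5 - 17*log10(5.9) = 66.5 - (13.1) = 53.4

53.4 dB


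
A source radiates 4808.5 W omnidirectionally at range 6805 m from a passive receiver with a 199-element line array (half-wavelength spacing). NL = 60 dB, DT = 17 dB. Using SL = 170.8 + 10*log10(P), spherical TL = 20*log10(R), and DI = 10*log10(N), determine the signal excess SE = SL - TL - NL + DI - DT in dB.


76.95 dB


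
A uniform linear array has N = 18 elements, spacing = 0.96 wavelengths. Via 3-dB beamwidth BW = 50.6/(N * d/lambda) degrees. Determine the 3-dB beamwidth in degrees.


BW = 50.6 / (18 * 0.96) = 50.6 / 17.28 = 2.93

2.93 deg


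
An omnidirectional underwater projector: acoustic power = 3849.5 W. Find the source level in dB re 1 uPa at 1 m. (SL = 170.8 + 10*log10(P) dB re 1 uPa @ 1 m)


206.65 dB


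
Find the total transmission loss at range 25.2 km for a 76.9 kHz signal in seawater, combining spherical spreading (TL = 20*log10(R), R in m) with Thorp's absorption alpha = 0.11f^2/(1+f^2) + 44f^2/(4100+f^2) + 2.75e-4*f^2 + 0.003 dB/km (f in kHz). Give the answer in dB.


Step 1 (Thorp): alpha = 0.11*5913.61/(1+5913.61) + 44*5913.61/(4100+5913.61) + 2.75e-4*5913.61 + 0.003 = 27.7237 dB/km
Step 2: TL_spread = 20*log10(25200) = 88.03 dB
Step 3: TL_abs = alpha*R = 27.7237 * 25.2 = 698.64 dB
Step 4: TL_total = 88.03 + 698.64 = 786.67

786.67 dB


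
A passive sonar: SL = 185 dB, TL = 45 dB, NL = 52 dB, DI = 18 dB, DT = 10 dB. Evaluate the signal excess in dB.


96 dB


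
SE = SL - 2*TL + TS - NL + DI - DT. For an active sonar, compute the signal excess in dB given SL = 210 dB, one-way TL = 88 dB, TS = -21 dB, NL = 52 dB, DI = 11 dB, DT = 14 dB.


-42 dB


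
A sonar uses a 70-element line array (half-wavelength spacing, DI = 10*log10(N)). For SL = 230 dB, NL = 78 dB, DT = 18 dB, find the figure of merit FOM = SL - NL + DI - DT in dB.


152.45 dB


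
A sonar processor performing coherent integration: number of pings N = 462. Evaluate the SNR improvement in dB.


Gain = 10*log10(462) = 26.65

26.65 dB


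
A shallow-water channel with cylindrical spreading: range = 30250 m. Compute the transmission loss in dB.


44.81 dB


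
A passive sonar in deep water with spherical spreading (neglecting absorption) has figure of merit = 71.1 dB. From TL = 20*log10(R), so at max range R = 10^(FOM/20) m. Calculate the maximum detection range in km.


At max range FOM = TL, so 20*log10(R) = 71.1
R = 10^(71.1/20) = 3589.22 m = 3.59 km

3.59 km


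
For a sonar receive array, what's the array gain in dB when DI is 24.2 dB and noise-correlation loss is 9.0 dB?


AG = DI - L_corr = 24.2 - 9.0 = 15.2

15.2 dB


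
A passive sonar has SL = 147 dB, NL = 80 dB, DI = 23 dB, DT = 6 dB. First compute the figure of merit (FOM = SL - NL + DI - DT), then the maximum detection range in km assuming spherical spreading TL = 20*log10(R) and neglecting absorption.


Step 1: FOM = SL - NL + DI - DT = 147 - 80 + 23 - 6 = 84 dB
Step 2: at max range FOM = TL = 20*log10(R), so R = 10^(84/20) = 15848.93 m = 15.85 km

15.85 km


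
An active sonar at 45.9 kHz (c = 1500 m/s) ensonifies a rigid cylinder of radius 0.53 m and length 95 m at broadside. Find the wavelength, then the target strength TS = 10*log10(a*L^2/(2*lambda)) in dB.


Step 1: lambda = c/f = 1500/45900 = 0.03268 m
Step 2: TS = 10*log10(a*L^2/(2*lambda)) = 10*log10(0.53*95^2/(2*0.03268)) = 48.64

48.64 dB


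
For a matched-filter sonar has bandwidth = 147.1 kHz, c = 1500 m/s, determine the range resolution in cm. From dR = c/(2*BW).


dR = c/(2*BW) = 1500 / (2 * 147.1e3) = 0.0051 m = 0.51 cm

0.51 cm


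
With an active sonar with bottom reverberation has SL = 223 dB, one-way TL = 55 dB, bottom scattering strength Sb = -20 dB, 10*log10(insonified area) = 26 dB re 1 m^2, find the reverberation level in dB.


119 dB


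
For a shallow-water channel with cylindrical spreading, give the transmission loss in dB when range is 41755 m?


46.21 dB


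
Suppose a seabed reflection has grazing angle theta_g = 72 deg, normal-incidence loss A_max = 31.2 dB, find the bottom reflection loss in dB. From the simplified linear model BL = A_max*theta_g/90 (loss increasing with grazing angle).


BL = A_max * theta_g / 90 = 31.2 * 72 / 90 = 24.96

24.96 dB


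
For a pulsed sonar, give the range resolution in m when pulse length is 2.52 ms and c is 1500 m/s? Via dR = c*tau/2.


1.89 m


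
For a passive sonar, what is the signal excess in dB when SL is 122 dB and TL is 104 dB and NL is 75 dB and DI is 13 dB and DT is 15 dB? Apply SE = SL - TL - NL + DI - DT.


SE = SL - TL - NL + DI - DT = 122 - 104 - 75 + 13 - 15 = -59

-59 dB


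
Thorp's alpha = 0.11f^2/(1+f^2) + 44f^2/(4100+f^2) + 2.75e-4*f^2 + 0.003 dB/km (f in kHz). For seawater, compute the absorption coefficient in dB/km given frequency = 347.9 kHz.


75.956 dB/km


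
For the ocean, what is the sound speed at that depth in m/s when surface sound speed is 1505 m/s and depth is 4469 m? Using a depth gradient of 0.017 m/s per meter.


c = 1505 + 0.017 * 4469 = 1580.973

1580.973 m/s


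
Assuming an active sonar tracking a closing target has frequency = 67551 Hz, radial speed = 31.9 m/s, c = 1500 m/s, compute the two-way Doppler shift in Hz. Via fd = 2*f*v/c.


fd = 2*f*v/c = 2 * 67551 * 31.9 / 1500 = 2873.17

2873.17 Hz


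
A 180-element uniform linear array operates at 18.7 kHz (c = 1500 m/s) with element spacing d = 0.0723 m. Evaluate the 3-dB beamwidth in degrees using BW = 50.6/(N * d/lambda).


Step 1: lambda = 1500/18700 = 0.08021 m
Step 2: d/lambda = 0.0723/0.08021 = 0.9014
Step 3: BW = 50.6/(N * d/lambda) = 50.6/(180 * 0.9014) = 0.31

0.31 deg


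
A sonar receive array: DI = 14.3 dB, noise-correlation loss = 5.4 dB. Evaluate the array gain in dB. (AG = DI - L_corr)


8.9 dB


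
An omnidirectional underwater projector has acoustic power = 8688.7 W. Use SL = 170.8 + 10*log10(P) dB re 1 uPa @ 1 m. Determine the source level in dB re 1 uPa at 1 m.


SL = 170.8 + 10*log10(8688.7) = 170.8 + 39.39 = 210.19

210.19 dB


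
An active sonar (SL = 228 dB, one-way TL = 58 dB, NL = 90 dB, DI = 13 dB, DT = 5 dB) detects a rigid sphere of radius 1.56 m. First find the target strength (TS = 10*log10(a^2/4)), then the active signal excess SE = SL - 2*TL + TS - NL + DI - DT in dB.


Step 1: TS = 10*log10(1.56^2/4) = -2.16 dB
Step 2: SE = SL - 2*TL + TS - NL + DI - DT = 228 - 2*58 + (-2.16) - 90 + 13 - 5 = 27.84

27.84 dB


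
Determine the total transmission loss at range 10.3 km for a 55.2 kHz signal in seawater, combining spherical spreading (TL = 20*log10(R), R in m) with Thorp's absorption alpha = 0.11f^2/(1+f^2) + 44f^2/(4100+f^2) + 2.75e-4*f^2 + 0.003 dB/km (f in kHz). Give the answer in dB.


283.27 dB


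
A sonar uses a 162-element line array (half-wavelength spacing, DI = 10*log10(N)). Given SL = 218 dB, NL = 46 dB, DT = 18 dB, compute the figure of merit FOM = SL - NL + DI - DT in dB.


Step 1: DI = 10*log10(162) = 22.1 dB
Step 2: FOM = SL - NL + DI - DT = 218 - 46 + 22.1 - 18 = 176.1

176.1 dB


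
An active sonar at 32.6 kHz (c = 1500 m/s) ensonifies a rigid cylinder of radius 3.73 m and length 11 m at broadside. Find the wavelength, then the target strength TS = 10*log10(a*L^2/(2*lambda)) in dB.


Step 1: lambda = c/f = 1500/32600 = 0.04601 m
Step 2: TS = 10*log10(a*L^2/(2*lambda)) = 10*log10(3.73*11^2/(2*0.04601)) = 36.91

36.91 dB


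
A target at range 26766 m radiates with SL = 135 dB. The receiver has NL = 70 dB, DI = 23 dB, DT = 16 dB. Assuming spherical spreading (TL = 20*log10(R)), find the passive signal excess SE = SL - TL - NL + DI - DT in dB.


Step 1: TL = 20*log10(26766) = 88.55 dB
Step 2: SE = 135 - 88.55 - 70 + 23 - 16 = -16.55

-16.55 dB


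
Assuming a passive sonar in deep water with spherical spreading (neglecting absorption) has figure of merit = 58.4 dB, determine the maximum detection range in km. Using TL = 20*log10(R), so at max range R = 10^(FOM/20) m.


At max range FOM = TL, so 20*log10(R) = 58.4
R = 10^(58.4/20) = 831.76 m = 0.83 km

0.83 km


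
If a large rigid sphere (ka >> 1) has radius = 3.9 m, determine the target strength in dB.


TS = 10*log10(3.9^2 / 4) = 10*log10(3.8025) = 5.8

5.8 dB


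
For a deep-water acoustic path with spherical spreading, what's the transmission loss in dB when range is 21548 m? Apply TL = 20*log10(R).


TL = 20*log10(21548) = 86.67

86.67 dB


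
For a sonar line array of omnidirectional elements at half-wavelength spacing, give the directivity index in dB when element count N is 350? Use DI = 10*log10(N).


25.44 dB


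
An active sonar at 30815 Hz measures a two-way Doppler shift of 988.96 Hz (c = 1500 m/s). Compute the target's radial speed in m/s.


24.07 m/s


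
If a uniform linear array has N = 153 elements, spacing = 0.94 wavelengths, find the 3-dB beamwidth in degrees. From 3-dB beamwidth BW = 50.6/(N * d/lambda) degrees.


0.35 deg


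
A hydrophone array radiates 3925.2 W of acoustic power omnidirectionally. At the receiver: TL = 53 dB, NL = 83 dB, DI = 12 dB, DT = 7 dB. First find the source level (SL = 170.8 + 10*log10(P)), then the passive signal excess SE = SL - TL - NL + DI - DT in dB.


Step 1: SL = 170.8 + 10*log10(3925.2) = 206.74 dB
Step 2: SE = SL - TL - NL + DI - DT = 206.74 - 53 - 83 + 12 - 7 = 75.74

75.74 dB


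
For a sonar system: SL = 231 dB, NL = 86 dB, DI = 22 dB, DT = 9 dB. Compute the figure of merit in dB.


FOM = SL - NL + DI - DT = 231 - 86 + 22 - 9 = 158

158 dB


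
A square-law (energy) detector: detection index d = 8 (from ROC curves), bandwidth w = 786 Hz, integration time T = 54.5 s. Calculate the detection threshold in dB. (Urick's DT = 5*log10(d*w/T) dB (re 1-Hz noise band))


DT = 5*log10(d*w/T) = 5*log10(8 * 786 / 54.5) = 5*log10(115.38) = 10.31

10.31 dB


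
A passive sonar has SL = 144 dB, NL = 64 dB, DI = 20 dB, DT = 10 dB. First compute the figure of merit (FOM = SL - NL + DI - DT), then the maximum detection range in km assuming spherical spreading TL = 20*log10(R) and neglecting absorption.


Step 1: FOM = SL - NL + DI - DT = 144 - 64 + 20 - 10 = 90 dB
Step 2: at max range FOM = TL = 20*log10(R), so R = 10^(90/20) = 31622.78 m = 31.62 km

31.62 km


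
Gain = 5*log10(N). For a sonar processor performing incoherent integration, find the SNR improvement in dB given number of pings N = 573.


Gain = 5*log10(573) = 13.79

13.79 dB


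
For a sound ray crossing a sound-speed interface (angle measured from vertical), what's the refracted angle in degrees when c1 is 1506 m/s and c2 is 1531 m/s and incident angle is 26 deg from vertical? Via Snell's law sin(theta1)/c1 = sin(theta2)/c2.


sin(theta2) = (c2/c1)*sin(theta1) = (1531/1506)*sin(26 deg) = 0.44565
theta2 = arcsin(0.44565) = 26.46

26.46 deg


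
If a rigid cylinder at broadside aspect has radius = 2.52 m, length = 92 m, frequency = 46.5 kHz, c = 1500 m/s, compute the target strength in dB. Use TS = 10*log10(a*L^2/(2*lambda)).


55.19 dB


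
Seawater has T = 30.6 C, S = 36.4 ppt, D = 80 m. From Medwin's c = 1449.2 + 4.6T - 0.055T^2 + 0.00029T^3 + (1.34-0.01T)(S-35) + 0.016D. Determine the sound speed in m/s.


1549.5 m/s


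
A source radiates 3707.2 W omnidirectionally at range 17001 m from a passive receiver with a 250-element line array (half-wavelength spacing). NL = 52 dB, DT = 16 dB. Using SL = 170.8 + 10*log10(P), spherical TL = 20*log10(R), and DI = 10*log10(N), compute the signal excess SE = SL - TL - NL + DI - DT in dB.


77.86 dB


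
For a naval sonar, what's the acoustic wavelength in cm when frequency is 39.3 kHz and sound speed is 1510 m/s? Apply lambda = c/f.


lambda = c/f = 1510 / 39300 = 0.0384 m = 3.84 cm

3.84 cm


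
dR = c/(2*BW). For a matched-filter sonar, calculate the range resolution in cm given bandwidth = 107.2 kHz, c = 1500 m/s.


dR = c/(2*BW) = 1500 / (2 * 107.2e3) = 0.007 m = 0.7 cm

0.7 cm


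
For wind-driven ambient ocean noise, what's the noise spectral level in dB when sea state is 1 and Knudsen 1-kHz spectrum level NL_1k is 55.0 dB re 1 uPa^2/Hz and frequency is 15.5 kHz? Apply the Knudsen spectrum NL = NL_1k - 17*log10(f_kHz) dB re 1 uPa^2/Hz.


NL = NL_1k - 17*log10(f_kHz) = 55.0 - 17*log10(15.5) = 55.0 - (20.24) = 34.76

34.76 dB


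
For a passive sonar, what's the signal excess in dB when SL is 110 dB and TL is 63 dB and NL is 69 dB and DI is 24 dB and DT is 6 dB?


SE = SL - TL - NL + DI - DT = 110 - 63 - 69 + 24 - 6 = -4

-4 dB


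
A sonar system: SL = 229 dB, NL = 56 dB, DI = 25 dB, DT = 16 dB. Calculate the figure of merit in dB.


182 dB


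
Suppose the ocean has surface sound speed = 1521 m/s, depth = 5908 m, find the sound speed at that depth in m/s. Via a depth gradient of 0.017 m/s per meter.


c = 1521 + 0.017 * 5908 = 1621.436

1621.436 m/s


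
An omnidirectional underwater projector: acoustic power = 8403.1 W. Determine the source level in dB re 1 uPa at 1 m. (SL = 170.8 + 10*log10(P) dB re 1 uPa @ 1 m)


SL = 170.8 + 10*log10(8403.1) = 170.8 + 39.24 = 210.04

210.04 dB


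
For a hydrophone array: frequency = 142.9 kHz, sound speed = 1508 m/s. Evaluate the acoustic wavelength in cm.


lambda = c/f = 1508 / 142900 = 0.0106 m = 1.06 cm

1.06 cm


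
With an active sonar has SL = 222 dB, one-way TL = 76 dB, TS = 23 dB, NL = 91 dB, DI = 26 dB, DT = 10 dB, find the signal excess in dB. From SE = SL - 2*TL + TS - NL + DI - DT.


18 dB


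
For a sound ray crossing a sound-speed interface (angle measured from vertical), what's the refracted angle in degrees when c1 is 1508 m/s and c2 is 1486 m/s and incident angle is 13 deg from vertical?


sin(theta2) = (c2/c1)*sin(theta1) = (1486/1508)*sin(13 deg) = 0.22167
theta2 = arcsin(0.22167) = 12.81

12.81 deg


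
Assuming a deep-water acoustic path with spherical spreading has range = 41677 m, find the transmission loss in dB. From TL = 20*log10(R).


TL = 20*log10(41677) = 92.4

92.4 dB


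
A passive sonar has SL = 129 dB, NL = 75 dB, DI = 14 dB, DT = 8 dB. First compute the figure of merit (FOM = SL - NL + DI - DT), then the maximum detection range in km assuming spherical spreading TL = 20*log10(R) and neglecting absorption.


Step 1: FOM = SL - NL + DI - DT = 129 - 75 + 14 - 8 = 60 dB
Step 2: at max range FOM = TL = 20*log10(R), so R = 10^(60/20) = 1000.0 m = 1.0 km

1.0 km


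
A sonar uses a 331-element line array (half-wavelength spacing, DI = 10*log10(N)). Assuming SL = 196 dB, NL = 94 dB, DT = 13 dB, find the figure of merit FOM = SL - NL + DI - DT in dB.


Step 1: DI = 10*log10(331) = 25.2 dB
Step 2: FOM = SL - NL + DI - DT = 196 - 94 + 25.2 - 13 = 114.2

114.2 dB


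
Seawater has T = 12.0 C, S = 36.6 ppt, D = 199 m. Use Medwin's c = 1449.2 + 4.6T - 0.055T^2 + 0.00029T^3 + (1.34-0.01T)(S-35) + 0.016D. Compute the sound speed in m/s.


c = 1449.2 + 4.6*12.0 - 0.055*12.0^2 + 0.00029*12.0^3 + (1.34 - 0.01*12.0)*(36.6 - 35) + 0.016*199 = 1502.12

1502.12 m/s


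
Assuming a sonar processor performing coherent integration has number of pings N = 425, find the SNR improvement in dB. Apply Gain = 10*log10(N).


Gain = 10*log10(425) = 26.28

26.28 dB


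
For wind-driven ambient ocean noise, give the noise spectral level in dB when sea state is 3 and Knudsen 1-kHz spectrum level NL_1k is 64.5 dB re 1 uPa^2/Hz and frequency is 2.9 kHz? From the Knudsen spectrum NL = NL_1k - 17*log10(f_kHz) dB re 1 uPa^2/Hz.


56.64 dB


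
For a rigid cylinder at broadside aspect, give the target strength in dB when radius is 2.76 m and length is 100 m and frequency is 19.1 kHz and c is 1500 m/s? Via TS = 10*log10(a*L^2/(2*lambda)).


52.45 dB


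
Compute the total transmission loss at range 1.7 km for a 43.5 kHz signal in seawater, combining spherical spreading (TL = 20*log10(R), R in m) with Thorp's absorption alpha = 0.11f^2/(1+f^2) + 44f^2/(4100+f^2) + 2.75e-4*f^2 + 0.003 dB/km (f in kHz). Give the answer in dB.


89.31 dB


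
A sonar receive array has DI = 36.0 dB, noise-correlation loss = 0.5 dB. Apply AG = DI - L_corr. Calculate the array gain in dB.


AG = DI - L_corr = 36.0 - 0.5 = 35.5

35.5 dB


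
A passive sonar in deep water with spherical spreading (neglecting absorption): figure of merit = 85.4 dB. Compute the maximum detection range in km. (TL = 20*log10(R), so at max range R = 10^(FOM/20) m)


18.62 km


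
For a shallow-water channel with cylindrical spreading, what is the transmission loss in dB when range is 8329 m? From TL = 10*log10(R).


39.21 dB


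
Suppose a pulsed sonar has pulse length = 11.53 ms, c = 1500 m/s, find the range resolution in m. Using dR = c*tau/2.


dR = c*tau/2 = 1500 * 11.53e-3 / 2 = 8.6475

8.6475 m


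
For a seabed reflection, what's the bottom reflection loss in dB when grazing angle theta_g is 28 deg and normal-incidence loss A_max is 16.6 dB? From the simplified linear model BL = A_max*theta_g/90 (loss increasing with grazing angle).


BL = A_max * theta_g / 90 = 16.6 * 28 / 90 = 5.16

5.16 dB


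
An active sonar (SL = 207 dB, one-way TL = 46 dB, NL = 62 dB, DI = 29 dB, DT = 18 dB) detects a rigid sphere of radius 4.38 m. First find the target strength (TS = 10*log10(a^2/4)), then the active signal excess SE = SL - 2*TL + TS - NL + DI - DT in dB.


Step 1: TS = 10*log10(4.38^2/4) = 6.81 dB
Step 2: SE = SL - 2*TL + TS - NL + DI - DT = 207 - 2*46 + (6.81) - 62 + 29 - 18 = 70.81

70.81 dB


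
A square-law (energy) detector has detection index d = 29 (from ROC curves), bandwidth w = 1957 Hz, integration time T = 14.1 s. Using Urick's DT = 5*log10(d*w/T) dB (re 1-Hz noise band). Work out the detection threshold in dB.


18.02 dB


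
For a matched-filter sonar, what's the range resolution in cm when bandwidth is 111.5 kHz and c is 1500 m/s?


0.67 cm


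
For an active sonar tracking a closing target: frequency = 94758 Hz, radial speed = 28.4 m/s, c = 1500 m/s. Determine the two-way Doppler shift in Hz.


fd = 2*f*v/c = 2 * 94758 * 28.4 / 1500 = 3588.17

3588.17 Hz


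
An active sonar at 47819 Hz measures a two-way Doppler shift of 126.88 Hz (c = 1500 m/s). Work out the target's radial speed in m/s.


From fd = 2*f*v/c, v = c*fd/(2*f) = 1500 * 126.88 / (2*47819) = 1.99

1.99 m/s


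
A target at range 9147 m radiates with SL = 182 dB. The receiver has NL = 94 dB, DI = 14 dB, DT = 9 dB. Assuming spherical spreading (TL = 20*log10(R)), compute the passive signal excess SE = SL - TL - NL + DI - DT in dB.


Step 1: TL = 20*log10(9147) = 79.23 dB
Step 2: SE = 182 - 79.23 - 94 + 14 - 9 = 13.77

13.77 dB


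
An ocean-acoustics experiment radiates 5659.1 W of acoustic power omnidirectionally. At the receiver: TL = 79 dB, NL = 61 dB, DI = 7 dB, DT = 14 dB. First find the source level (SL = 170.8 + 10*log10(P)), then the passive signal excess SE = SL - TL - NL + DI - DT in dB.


Step 1: SL = 170.8 + 10*log10(5659.1) = 208.33 dB
Step 2: SE = SL - TL - NL + DI - DT = 208.33 - 79 - 61 + 7 - 14 = 61.33

61.33 dB


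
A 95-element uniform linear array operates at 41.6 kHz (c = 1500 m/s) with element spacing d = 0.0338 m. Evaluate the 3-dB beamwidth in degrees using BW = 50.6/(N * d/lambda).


Step 1: lambda = 1500/41600 = 0.03606 m
Step 2: d/lambda = 0.0338/0.03606 = 0.9373
Step 3: BW = 50.6/(N * d/lambda) = 50.6/(95 * 0.9373) = 0.57

0.57 deg


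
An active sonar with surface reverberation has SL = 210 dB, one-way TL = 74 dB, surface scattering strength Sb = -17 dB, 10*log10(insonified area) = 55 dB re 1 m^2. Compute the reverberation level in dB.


RL = SL - 2*TL + Sb + 10*log10(A) = 210 - 2*74 + (-17) + 55 = 100

100 dB


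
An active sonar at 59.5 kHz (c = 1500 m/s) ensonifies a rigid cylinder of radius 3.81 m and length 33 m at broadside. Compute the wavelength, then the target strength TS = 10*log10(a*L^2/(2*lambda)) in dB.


Step 1: lambda = c/f = 1500/59500 = 0.02521 m
Step 2: TS = 10*log10(a*L^2/(2*lambda)) = 10*log10(3.81*33^2/(2*0.02521)) = 49.15

49.15 dB


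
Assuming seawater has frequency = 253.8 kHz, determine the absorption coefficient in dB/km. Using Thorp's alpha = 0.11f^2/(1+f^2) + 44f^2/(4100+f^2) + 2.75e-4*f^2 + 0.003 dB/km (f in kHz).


f^2 = 64414.44
alpha = 0.11*64414.44/(1+64414.44) + 44*64414.44/(4100+64414.44) + 2.75e-4*64414.44 + 0.003 = 59.194

59.194 dB/km


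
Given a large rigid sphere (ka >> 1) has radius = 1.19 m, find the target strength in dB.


TS = 10*log10(1.19^2 / 4) = 10*log10(0.354025) = -4.51

-4.51 dB


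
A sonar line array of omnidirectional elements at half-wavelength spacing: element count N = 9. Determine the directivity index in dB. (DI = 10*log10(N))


DI = 10*log10(9) = 9.54

9.54 dB


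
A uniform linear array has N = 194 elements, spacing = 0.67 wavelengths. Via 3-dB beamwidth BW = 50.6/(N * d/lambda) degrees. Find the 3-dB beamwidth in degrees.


BW = 50.6 / (194 * 0.67) = 50.6 / 129.98 = 0.39

0.39 deg


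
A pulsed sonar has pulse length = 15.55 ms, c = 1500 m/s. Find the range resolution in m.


11.6625 m


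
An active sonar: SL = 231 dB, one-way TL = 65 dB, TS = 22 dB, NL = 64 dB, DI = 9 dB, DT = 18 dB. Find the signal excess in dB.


SE = SL - 2*TL + TS - NL + DI - DT = 231 - 2*65 + (22) - 64 + 9 - 18 = 50

50 dB


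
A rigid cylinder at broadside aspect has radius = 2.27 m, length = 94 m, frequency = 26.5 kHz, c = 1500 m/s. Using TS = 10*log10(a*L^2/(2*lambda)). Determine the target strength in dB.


lambda = 1500/26500 = 0.0566 m
TS = 10*log10(2.27*94^2/(2*0.0566)) = 52.48

52.48 dB


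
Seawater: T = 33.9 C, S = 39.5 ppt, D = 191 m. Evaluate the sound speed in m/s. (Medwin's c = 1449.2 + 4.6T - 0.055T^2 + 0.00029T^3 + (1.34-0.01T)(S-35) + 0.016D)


c = 1449.2 + 4.6*33.9 - 0.055*33.9^2 + 0.00029*33.9^3 + (1.34 - 0.01*33.9)*(39.5 - 35) + 0.016*191 = 1560.79

1560.79 m/s


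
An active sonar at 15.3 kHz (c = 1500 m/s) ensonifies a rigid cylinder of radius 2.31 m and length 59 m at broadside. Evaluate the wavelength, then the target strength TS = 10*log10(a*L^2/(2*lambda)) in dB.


Step 1: lambda = c/f = 1500/15300 = 0.09804 m
Step 2: TS = 10*log10(a*L^2/(2*lambda)) = 10*log10(2.31*59^2/(2*0.09804)) = 46.13

46.13 dB


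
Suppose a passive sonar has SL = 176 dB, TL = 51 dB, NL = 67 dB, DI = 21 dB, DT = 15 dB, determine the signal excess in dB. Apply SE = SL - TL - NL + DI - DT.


SE = SL - TL - NL + DI - DT = 176 - 51 - 67 + 21 - 15 = 64

64 dB


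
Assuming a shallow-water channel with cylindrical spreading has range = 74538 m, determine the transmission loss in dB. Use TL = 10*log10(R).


TL = 10*log10(74538) = 48.72

48.72 dB


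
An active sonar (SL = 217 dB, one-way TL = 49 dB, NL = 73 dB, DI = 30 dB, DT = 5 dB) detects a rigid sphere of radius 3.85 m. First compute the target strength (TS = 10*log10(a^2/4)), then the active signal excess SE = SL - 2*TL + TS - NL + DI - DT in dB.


Step 1: TS = 10*log10(3.85^2/4) = 5.69 dB
Step 2: SE = SL - 2*TL + TS - NL + DI - DT = 217 - 2*49 + (5.69) - 73 + 30 - 5 = 76.69

76.69 dB


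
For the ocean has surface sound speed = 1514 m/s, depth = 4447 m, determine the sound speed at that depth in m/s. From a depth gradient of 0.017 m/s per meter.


c = 1514 + 0.017 * 4447 = 1589.599

1589.599 m/s


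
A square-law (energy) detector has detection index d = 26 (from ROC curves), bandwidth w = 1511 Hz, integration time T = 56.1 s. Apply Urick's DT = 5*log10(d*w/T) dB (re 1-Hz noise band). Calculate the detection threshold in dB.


DT = 5*log10(d*w/T) = 5*log10(26 * 1511 / 56.1) = 5*log10(700.29) = 14.23

14.23 dB


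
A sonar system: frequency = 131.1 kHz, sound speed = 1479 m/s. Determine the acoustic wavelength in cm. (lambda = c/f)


1.13 cm


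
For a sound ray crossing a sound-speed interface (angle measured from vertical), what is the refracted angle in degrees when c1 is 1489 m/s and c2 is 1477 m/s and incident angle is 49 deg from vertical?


sin(theta2) = (c2/c1)*sin(theta1) = (1477/1489)*sin(49 deg) = 0.74863
theta2 = arcsin(0.74863) = 48.47

48.47 deg


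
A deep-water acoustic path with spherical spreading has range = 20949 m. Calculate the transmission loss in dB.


TL = 20*log10(20949) = 86.42

86.42 dB


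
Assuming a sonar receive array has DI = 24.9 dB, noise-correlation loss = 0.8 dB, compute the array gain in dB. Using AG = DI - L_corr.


24.1 dB


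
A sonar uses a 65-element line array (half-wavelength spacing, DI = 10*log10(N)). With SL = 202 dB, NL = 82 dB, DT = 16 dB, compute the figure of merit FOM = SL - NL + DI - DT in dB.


Step 1: DI = 10*log10(65) = 18.13 dB
Step 2: FOM = SL - NL + DI - DT = 202 - 82 + 18.13 - 16 = 122.13

122.13 dB


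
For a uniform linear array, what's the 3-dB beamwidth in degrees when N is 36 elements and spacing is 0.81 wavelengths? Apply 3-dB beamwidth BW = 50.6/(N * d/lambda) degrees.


1.74 deg


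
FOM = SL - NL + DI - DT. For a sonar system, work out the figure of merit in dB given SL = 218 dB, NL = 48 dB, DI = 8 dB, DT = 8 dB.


170 dB


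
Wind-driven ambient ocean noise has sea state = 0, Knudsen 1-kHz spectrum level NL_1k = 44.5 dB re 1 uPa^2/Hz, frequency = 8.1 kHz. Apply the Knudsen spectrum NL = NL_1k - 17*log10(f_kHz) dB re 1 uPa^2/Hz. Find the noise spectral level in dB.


29.06 dB


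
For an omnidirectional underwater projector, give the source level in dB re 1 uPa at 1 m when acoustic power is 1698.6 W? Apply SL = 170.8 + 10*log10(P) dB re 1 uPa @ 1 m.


SL = 170.8 + 10*log10(1698.6) = 170.8 + 32.3 = 203.1

203.1 dB


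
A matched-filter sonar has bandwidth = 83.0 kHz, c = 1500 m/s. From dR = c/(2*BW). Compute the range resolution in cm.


dR = c/(2*BW) = 1500 / (2 * 83.0e3) = 0.009 m = 0.9 cm

0.9 cm


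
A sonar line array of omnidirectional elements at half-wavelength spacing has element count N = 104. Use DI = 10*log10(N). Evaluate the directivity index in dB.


DI = 10*log10(104) = 20.17

20.17 dB


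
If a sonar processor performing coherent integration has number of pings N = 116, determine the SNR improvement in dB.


Gain = 10*log10(116) = 20.64

20.64 dB


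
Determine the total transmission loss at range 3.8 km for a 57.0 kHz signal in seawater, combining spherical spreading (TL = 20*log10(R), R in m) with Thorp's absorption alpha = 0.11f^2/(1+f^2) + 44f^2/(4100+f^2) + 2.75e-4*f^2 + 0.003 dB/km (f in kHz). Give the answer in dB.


Step 1 (Thorp): alpha = 0.11*3249.0/(1+3249.0) + 44*3249.0/(4100+3249.0) + 2.75e-4*3249.0 + 0.003 = 20.4589 dB/km
Step 2: TL_spread = 20*log10(3800) = 71.6 dB
Step 3: TL_abs = alpha*R = 20.4589 * 3.8 = 77.74 dB
Step 4: TL_total = 71.6 + 77.74 = 149.34

149.34 dB


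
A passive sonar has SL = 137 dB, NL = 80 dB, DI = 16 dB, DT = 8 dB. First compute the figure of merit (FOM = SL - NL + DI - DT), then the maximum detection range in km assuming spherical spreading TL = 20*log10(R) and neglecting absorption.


Step 1: FOM = SL - NL + DI - DT = 137 - 80 + 16 - 8 = 65 dB
Step 2: at max range FOM = TL = 20*log10(R), so R = 10^(65/20) = 1778.28 m = 1.78 km

1.78 km


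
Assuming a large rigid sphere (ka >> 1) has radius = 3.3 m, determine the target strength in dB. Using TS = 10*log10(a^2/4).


TS = 10*log10(3.3^2 / 4) = 10*log10(2.7225) = 4.35

4.35 dB


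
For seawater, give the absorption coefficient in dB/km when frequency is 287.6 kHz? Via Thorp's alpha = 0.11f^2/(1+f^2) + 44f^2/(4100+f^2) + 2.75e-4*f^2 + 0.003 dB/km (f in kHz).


f^2 = 82713.76
alpha = 0.11*82713.76/(1+82713.76) + 44*82713.76/(4100+82713.76) + 2.75e-4*82713.76 + 0.003 = 64.781

64.781 dB/km


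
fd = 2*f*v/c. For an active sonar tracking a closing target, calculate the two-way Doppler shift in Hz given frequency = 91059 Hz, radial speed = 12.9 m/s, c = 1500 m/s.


fd = 2*f*v/c = 2 * 91059 * 12.9 / 1500 = 1566.21

1566.21 Hz


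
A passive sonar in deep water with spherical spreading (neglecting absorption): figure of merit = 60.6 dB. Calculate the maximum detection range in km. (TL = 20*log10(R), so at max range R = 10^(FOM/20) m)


1.07 km


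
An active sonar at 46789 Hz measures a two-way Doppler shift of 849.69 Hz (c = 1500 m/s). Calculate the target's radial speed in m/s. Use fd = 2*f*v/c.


From fd = 2*f*v/c, v = c*fd/(2*f) = 1500 * 849.69 / (2*46789) = 13.62

13.62 m/s


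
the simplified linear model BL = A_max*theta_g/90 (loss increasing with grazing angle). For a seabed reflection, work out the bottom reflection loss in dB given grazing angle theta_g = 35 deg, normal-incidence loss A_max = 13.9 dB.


BL = A_max * theta_g / 90 = 13.9 * 35 / 90 = 5.41

5.41 dB


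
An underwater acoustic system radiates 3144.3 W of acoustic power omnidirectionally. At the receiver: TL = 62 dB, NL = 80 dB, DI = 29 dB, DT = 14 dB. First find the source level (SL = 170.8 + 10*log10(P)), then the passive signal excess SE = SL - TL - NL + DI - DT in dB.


Step 1: SL = 170.8 + 10*log10(3144.3) = 205.78 dB
Step 2: SE = SL - TL - NL + DI - DT = 205.78 - 62 - 80 + 29 - 14 = 78.78

78.78 dB


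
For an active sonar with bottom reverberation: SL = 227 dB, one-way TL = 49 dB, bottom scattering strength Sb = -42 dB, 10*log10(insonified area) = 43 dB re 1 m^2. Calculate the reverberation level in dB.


130 dB


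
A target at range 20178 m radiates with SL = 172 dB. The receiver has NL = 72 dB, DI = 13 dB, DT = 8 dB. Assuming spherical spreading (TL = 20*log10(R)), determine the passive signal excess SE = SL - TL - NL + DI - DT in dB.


18.9 dB


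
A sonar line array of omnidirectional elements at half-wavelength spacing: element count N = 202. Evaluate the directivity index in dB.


DI = 10*log10(202) = 23.05

23.05 dB


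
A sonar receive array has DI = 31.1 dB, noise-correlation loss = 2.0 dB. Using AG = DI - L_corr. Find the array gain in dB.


AG = DI - L_corr = 31.1 - 2.0 = 29.1

29.1 dB


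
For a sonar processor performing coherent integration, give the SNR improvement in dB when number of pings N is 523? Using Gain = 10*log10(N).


Gain = 10*log10(523) = 27.19

27.19 dB


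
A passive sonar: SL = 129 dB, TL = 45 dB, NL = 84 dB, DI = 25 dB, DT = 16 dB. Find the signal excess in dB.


SE = SL - TL - NL + DI - DT = 129 - 45 - 84 + 25 - 16 = 9

9 dB


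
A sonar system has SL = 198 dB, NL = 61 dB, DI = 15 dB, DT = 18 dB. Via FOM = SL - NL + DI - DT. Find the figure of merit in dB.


FOM = SL - NL + DI - DT = 198 - 61 + 15 - 18 = 134

134 dB


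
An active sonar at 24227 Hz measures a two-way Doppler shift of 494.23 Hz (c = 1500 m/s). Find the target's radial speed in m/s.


From fd = 2*f*v/c, v = c*fd/(2*f) = 1500 * 494.23 / (2*24227) = 15.3

15.3 m/s


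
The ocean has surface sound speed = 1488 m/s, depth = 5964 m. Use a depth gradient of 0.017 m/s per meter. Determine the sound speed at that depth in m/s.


c = 1488 + 0.017 * 5964 = 1589.388

1589.388 m/s


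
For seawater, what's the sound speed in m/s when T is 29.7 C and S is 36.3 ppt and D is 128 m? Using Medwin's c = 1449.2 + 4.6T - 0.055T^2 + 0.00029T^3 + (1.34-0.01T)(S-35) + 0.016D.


1548.31 m/s


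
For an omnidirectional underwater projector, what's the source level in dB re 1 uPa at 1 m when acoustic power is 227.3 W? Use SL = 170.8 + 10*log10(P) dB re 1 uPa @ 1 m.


194.37 dB


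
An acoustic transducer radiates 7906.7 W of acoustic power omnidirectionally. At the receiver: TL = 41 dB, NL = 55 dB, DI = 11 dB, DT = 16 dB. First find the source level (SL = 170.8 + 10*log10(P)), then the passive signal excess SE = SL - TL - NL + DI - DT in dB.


Step 1: SL = 170.8 + 10*log10(7906.7) = 209.78 dB
Step 2: SE = SL - TL - NL + DI - DT = 209.78 - 41 - 55 + 11 - 16 = 108.78

108.78 dB


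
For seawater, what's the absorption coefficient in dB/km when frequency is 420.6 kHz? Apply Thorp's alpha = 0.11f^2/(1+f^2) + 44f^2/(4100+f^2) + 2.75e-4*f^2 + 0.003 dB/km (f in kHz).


f^2 = 176904.36
alpha = 0.11*176904.36/(1+176904.36) + 44*176904.36/(4100+176904.36) + 2.75e-4*176904.36 + 0.003 = 91.765

91.765 dB/km


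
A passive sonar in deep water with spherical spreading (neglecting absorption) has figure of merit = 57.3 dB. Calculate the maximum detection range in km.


0.73 km


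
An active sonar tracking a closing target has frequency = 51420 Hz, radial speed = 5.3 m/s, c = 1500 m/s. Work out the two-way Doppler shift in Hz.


363.37 Hz


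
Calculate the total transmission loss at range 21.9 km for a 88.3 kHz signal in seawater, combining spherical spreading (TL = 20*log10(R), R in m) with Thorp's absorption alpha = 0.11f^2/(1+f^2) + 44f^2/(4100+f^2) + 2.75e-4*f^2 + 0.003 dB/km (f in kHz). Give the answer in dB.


767.76 dB


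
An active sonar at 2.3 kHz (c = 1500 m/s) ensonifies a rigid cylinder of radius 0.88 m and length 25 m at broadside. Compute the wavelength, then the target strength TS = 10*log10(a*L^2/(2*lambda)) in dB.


Step 1: lambda = c/f = 1500/2300 = 0.65217 m
Step 2: TS = 10*log10(a*L^2/(2*lambda)) = 10*log10(0.88*25^2/(2*0.65217)) = 26.25

26.25 dB


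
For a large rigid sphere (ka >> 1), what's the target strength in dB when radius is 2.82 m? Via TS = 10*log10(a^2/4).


TS = 10*log10(2.82^2 / 4) = 10*log10(1.9881) = 2.98

2.98 dB


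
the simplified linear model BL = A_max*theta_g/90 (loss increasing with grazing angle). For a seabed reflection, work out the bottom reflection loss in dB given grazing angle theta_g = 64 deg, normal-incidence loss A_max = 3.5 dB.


BL = A_max * theta_g / 90 = 3.5 * 64 / 90 = 2.49

2.49 dB


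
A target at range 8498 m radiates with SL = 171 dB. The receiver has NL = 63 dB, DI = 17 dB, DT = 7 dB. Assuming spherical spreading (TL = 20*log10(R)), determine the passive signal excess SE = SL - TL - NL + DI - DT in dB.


39.41 dB


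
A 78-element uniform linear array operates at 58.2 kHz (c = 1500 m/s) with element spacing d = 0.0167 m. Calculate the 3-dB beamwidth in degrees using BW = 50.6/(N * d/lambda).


1.0 deg


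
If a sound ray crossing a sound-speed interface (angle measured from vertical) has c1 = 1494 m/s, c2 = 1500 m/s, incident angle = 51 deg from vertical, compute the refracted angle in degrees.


51.29 deg


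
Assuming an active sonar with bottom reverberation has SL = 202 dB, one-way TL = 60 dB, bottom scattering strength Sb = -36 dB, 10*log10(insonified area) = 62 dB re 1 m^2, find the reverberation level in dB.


108 dB
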